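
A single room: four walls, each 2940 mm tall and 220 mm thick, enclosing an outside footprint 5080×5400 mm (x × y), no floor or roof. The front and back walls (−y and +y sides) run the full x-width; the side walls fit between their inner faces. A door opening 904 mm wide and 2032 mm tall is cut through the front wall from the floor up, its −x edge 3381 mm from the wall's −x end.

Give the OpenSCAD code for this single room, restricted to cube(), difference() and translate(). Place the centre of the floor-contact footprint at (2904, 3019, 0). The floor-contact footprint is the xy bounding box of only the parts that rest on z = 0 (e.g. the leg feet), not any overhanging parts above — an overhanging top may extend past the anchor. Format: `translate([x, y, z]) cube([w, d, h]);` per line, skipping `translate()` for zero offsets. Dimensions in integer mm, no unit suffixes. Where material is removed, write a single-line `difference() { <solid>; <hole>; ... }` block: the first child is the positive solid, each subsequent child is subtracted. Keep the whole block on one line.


difference() { translate([364, 319, 0]) cube([5080, 220, 2940]); translate([3745, 319, 0]) cube([904, 220, 2032]); }
translate([364, 5499, 0]) cube([5080, 220, 2940]);
translate([364, 539, 0]) cube([220, 4960, 2940]);
translate([5224, 539, 0]) cube([220, 4960, 2940]);


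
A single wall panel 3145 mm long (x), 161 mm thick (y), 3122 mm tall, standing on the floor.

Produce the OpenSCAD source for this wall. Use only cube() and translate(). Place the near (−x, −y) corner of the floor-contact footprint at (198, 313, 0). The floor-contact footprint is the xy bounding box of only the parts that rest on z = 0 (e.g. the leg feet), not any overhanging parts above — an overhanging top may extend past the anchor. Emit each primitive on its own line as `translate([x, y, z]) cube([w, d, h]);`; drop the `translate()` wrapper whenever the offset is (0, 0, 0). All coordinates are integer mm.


translate([198, 313, 0]) cube([3145, 161, 3122]);


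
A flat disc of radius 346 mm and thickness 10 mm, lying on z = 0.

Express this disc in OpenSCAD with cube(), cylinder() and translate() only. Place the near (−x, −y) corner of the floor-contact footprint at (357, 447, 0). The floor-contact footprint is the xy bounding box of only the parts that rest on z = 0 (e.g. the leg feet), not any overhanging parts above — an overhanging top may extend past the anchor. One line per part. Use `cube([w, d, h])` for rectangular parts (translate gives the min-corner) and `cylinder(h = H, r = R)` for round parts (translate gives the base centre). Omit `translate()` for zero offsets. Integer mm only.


translate([703, 793, 0]) cylinder(h = 10, r = 346);


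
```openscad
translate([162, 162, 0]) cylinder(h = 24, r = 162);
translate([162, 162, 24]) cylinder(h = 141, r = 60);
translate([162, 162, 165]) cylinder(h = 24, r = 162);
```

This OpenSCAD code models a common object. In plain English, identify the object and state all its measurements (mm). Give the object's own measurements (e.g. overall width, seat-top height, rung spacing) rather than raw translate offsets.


A spool: two coaxial disc flanges of radius 162 mm and thickness 24 mm, joined by a core cylinder of radius 60 mm and height 141 mm. The lower flange rests on z = 0 and the three cylinders share a vertical axis.


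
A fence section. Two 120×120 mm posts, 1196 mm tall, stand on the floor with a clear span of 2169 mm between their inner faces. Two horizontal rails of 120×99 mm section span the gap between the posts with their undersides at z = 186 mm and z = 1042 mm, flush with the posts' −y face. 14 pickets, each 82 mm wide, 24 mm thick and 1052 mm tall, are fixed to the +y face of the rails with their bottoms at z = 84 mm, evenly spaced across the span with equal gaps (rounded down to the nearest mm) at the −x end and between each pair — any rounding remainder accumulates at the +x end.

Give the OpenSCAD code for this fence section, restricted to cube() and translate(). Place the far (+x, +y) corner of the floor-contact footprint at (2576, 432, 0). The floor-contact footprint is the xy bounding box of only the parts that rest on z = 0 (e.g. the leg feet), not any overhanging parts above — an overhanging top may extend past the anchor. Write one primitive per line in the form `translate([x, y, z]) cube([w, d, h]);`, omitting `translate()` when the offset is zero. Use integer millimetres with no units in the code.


translate([167, 312, 0]) cube([120, 120, 1196]);
translate([2456, 312, 0]) cube([120, 120, 1196]);
translate([287, 312, 186]) cube([2169, 120, 99]);
translate([287, 312, 1042]) cube([2169, 120, 99]);
translate([355, 432, 84]) cube([82, 24, 1052]);
translate([505, 432, 84]) cube([82, 24, 1052]);
translate([655, 432, 84]) cube([82, 24, 1052]);
translate([805, 432, 84]) cube([82, 24, 1052]);
translate([955, 432, 84]) cube([82, 24, 1052]);
translate([1105, 432, 84]) cube([82, 24, 1052]);
translate([1255, 432, 84]) cube([82, 24, 1052]);
translate([1405, 432, 84]) cube([82, 24, 1052]);
translate([1555, 432, 84]) cube([82, 24, 1052]);
translate([1705, 432, 84]) cube([82, 24, 1052]);
translate([1855, 432, 84]) cube([82, 24, 1052]);
translate([2005, 432, 84]) cube([82, 24, 1052]);
translate([2155, 432, 84]) cube([82, 24, 1052]);
translate([2305, 432, 84]) cube([82, 24, 1052]);


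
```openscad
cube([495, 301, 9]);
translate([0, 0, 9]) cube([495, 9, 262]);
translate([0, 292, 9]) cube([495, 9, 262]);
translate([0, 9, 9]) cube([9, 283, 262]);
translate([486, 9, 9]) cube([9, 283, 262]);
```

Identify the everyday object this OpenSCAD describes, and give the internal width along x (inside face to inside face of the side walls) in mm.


An open box. The internal width is 477 mm.

A 495×301 base slab with four walls standing on it — an open box. The base is 495 mm wide and the walls are 9 mm thick, so the internal width is 495 − 2 × 9 = 477 mm.


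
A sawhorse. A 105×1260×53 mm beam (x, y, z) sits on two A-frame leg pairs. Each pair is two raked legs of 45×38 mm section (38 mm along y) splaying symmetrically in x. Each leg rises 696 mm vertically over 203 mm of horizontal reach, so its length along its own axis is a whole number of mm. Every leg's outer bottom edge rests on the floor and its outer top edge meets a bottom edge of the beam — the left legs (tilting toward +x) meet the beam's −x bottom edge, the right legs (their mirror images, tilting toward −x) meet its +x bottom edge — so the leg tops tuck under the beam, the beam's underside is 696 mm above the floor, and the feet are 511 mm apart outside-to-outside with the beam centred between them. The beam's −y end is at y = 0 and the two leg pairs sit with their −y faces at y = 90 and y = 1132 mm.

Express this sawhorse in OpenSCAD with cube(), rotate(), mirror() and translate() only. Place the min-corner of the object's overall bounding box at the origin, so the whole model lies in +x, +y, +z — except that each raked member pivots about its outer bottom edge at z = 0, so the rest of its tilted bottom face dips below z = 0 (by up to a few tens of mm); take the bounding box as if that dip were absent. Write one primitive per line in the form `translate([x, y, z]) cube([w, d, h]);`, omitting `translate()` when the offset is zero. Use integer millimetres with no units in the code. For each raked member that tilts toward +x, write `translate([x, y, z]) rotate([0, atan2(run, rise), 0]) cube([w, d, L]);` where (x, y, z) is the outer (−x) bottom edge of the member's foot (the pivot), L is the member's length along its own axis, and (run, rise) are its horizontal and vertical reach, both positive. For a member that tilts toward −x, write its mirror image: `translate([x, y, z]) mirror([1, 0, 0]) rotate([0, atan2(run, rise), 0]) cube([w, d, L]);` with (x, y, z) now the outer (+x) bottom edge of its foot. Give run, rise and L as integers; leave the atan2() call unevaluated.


translate([203, 0, 696]) cube([105, 1260, 53]);
translate([0, 90, 0]) rotate([0, atan2(203, 696), 0]) cube([45, 38, 725]);
translate([511, 90, 0]) mirror([1, 0, 0]) rotate([0, atan2(203, 696), 0]) cube([45, 38, 725]);
translate([0, 1132, 0]) rotate([0, atan2(203, 696), 0]) cube([45, 38, 725]);
translate([511, 1132, 0]) mirror([1, 0, 0]) rotate([0, atan2(203, 696), 0]) cube([45, 38, 725]);


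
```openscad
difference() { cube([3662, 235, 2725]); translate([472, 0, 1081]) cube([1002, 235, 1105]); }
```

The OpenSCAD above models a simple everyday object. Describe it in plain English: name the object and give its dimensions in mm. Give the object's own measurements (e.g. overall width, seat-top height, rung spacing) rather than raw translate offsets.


A wall 3662 mm long (x), 235 mm thick (y), 2725 mm tall, with a rectangular window opening cut through it. The opening is 1002 mm wide and 1105 mm tall; its sill is at z = 1081 mm and its near (−x) edge is 472 mm from the wall's −x end. The opening passes through the full wall thickness.


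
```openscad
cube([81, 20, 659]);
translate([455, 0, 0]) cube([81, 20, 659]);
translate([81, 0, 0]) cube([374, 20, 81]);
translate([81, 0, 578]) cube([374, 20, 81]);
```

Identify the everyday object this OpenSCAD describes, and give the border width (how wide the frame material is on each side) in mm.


A picture frame. The border width is 81 mm.

Four thin pieces enclosing a rectangular opening — a picture frame. The two full-height stiles are 659 mm tall; the top rail sits at z = 578 and is 81 mm tall, so the border above the opening is 659 − 578 = 81 mm, matching the stile x-width.


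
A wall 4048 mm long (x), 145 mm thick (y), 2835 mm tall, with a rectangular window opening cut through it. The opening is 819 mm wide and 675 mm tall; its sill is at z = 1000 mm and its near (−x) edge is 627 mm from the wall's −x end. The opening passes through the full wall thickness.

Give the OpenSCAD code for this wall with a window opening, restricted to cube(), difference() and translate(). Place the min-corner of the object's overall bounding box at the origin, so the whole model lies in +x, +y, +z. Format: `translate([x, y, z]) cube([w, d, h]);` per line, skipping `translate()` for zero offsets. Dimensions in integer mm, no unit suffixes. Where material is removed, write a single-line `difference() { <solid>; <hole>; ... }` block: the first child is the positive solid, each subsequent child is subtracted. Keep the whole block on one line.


difference() { cube([4048, 145, 2835]); translate([627, 0, 1000]) cube([819, 145, 675]); }


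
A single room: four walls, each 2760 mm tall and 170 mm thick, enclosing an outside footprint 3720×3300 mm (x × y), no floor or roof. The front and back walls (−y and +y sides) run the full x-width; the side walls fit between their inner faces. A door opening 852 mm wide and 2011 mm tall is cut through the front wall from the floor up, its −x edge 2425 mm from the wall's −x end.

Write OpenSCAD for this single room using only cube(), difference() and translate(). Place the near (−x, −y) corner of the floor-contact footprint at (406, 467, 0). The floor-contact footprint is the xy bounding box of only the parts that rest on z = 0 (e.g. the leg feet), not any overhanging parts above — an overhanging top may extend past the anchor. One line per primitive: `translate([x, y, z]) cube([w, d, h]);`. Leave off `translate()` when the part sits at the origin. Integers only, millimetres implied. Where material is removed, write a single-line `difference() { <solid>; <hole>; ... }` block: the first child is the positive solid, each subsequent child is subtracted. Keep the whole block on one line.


difference() { translate([406, 467, 0]) cube([3720, 170, 2760]); translate([2831, 467, 0]) cube([852, 170, 2011]); }
translate([406, 3597, 0]) cube([3720, 170, 2760]);
translate([406, 637, 0]) cube([170, 2960, 2760]);
translate([3956, 637, 0]) cube([170, 2960, 2760]);


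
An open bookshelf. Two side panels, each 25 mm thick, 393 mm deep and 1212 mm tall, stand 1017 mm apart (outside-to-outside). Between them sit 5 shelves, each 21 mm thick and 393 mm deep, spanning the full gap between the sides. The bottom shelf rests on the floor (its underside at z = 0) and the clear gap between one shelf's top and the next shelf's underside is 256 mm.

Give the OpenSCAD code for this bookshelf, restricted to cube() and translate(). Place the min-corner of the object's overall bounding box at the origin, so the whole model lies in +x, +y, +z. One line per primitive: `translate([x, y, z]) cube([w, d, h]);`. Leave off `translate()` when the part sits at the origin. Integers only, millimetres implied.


cube([25, 393, 1212]);
translate([992, 0, 0]) cube([25, 393, 1212]);
translate([25, 0, 0]) cube([967, 393, 21]);
translate([25, 0, 277]) cube([967, 393, 21]);
translate([25, 0, 554]) cube([967, 393, 21]);
translate([25, 0, 831]) cube([967, 393, 21]);
translate([25, 0, 1108]) cube([967, 393, 21]);


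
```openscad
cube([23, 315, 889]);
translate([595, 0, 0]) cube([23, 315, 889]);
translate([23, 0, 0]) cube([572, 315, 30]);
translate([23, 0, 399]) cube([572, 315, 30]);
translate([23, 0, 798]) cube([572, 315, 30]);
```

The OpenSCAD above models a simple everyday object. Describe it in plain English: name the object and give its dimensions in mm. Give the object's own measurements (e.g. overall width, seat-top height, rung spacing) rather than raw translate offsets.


An open bookshelf. Two side panels, each 23 mm thick, 315 mm deep and 889 mm tall, stand 618 mm apart (outside-to-outside). Between them sit 3 shelves, each 30 mm thick and 315 mm deep, spanning the full gap between the sides. The bottom shelf rests on the floor (its underside at z = 0) and the clear gap between one shelf's top and the next shelf's underside is 369 mm.


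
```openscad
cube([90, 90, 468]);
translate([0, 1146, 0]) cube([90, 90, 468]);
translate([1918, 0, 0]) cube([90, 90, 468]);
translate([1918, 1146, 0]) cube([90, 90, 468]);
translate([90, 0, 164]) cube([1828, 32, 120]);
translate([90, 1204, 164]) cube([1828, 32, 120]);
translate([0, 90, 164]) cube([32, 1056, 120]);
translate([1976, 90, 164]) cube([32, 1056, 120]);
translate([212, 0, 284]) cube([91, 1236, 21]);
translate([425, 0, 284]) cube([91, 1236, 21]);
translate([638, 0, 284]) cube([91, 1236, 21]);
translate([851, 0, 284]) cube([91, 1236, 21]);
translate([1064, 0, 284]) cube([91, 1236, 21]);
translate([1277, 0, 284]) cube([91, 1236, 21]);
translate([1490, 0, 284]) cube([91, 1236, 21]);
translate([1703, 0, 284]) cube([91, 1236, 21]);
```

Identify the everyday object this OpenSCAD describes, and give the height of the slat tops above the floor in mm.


A bed frame. The slat-top height is 305 mm.

Four posts, four rails, and a row of slats — a bed frame. Slats sit on the rails at z = 164 + 120 = 284; with slat thickness 21, the top is 305 mm.


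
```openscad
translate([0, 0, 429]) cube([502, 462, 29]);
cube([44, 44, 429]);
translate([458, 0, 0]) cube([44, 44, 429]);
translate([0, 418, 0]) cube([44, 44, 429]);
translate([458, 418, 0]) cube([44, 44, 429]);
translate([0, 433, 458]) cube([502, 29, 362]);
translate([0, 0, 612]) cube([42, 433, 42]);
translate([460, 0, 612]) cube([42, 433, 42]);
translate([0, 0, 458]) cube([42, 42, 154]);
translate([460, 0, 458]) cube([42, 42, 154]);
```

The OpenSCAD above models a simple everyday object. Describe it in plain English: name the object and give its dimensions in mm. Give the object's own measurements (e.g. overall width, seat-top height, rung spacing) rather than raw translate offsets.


A chair. The seat is a 502×462×29 mm slab with its top at z = 458 mm, on four 44×44 mm corner legs (flush with the seat edges, standing on z = 0). A flat backrest 29 mm thick, 362 mm tall, spans the full seat width and rises from the seat top along its +y edge, rear face flush with the rear of the seat. Two armrests of 42×42 mm section run along each side from the seat's front edge to the front of the backrest, top faces 196 mm above the seat top and outer faces flush with the seat's x-edges; a 42×42 mm post under the front of each armrest stands on the seat at the front corner.


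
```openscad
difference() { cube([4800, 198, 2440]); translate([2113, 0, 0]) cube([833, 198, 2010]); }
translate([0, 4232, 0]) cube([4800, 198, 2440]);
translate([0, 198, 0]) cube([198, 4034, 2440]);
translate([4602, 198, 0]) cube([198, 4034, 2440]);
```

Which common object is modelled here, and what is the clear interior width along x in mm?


A single room. The interior width is 4404 mm.

Four walls enclosing a rectangle with a door in the front wall — a room. Outside width 4800 minus two 198 mm walls gives 4404 mm.


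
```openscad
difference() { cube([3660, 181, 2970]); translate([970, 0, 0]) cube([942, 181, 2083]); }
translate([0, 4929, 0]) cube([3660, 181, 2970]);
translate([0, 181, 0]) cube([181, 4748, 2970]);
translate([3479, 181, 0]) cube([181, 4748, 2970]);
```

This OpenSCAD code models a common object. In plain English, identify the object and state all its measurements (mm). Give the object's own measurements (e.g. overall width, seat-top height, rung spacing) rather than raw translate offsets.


A single room: four walls, each 2970 mm tall and 181 mm thick, enclosing an outside footprint 3660×5110 mm (x × y), no floor or roof. The front and back walls (−y and +y sides) run the full x-width; the side walls fit between their inner faces. A door opening 942 mm wide and 2083 mm tall is cut through the front wall from the floor up, its −x edge 970 mm from the wall's −x end.


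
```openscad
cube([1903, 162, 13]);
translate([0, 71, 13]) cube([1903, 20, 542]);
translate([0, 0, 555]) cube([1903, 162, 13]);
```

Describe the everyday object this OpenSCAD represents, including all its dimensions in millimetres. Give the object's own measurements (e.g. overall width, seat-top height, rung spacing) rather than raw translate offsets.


An I-beam lying along x, 1903 mm long. Overall section height 568 mm. Two flanges 162 mm wide (y) and 13 mm thick, one on the floor and one at the top; a web 20 mm thick runs between them, centred on the flange width.


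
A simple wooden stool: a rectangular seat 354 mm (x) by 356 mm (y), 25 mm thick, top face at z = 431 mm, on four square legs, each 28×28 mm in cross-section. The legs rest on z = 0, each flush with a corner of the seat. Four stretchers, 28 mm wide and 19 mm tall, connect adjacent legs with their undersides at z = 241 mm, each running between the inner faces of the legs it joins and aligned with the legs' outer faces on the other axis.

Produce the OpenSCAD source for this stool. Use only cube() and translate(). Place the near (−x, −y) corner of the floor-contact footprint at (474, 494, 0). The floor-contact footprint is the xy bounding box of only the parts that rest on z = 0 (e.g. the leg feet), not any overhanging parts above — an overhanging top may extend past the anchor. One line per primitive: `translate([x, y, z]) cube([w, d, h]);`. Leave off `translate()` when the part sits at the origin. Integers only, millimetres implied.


// leg_h = 431 - 25 = 406
// stretcher span = 354 - 2*28 = 298
translate([474, 494, 406]) cube([354, 356, 25]);
translate([474, 494, 0]) cube([28, 28, 406]);
translate([800, 494, 0]) cube([28, 28, 406]);
translate([474, 822, 0]) cube([28, 28, 406]);
translate([800, 822, 0]) cube([28, 28, 406]);
translate([502, 494, 241]) cube([298, 28, 19]);
translate([502, 822, 241]) cube([298, 28, 19]);
translate([474, 522, 241]) cube([28, 300, 19]);
translate([800, 522, 241]) cube([28, 300, 19]);


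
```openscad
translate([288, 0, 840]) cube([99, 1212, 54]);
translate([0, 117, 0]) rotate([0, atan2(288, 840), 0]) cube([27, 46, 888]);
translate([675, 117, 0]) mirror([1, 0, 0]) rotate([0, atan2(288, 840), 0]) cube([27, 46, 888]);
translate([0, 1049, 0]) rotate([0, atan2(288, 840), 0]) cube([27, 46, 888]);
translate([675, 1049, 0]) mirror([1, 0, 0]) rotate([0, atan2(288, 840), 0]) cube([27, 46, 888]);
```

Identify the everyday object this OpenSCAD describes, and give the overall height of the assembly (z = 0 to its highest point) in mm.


A sawhorse. The overall height is 894 mm.

A beam across two mirrored pairs of raked legs — a sawhorse. The beam's underside is at z = 840 (matching the legs' vertical rise in atan2(288, 840)) and the beam is 54 mm tall, so its top is at 840 + 54 = 894 mm. The raked legs top out at the beam's underside, so that is the highest point.


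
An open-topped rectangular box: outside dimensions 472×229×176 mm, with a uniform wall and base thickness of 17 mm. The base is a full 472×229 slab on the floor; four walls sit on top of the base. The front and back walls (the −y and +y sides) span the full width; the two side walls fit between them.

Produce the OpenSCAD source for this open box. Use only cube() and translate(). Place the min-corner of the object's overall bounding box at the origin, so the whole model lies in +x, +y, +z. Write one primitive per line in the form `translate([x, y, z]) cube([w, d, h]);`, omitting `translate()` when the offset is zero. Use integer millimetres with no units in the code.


cube([472, 229, 17]);
translate([0, 0, 17]) cube([472, 17, 159]);
translate([0, 212, 17]) cube([472, 17, 159]);
translate([0, 17, 17]) cube([17, 195, 159]);
translate([455, 17, 17]) cube([17, 195, 159]);


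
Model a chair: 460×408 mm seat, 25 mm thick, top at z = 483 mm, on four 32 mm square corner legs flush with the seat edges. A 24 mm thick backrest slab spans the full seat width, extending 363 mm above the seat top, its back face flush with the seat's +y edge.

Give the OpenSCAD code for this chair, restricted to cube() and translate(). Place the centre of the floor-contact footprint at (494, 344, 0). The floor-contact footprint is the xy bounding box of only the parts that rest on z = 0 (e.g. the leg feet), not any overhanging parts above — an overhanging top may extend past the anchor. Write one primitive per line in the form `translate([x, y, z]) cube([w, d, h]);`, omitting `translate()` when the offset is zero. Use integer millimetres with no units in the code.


translate([264, 140, 458]) cube([460, 408, 25]);
translate([264, 140, 0]) cube([32, 32, 458]);
translate([692, 140, 0]) cube([32, 32, 458]);
translate([264, 516, 0]) cube([32, 32, 458]);
translate([692, 516, 0]) cube([32, 32, 458]);
translate([264, 524, 483]) cube([460, 24, 363]);


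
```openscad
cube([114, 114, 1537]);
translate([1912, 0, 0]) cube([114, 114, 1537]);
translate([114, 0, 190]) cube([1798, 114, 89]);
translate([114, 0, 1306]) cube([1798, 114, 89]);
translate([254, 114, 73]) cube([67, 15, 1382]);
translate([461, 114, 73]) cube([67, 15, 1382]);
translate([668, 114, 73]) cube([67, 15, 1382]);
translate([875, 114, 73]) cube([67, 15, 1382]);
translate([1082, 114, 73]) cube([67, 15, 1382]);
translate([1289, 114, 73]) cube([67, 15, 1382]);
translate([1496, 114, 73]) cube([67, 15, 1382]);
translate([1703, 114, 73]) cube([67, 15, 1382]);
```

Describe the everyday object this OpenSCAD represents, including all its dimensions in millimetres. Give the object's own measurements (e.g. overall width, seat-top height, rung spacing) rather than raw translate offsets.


A fence section. Two 114×114 mm posts, 1537 mm tall, stand on the floor with a clear span of 1798 mm between their inner faces. Two horizontal rails of 114×89 mm section span the gap between the posts with their undersides at z = 190 mm and z = 1306 mm, flush with the posts' −y face. 8 pickets, each 67 mm wide, 15 mm thick and 1382 mm tall, are fixed to the +y face of the rails with their bottoms at z = 73 mm, spaced across the span with a 140 mm gap after the −x post and between neighbouring pickets, with 142 mm left before the +x post.


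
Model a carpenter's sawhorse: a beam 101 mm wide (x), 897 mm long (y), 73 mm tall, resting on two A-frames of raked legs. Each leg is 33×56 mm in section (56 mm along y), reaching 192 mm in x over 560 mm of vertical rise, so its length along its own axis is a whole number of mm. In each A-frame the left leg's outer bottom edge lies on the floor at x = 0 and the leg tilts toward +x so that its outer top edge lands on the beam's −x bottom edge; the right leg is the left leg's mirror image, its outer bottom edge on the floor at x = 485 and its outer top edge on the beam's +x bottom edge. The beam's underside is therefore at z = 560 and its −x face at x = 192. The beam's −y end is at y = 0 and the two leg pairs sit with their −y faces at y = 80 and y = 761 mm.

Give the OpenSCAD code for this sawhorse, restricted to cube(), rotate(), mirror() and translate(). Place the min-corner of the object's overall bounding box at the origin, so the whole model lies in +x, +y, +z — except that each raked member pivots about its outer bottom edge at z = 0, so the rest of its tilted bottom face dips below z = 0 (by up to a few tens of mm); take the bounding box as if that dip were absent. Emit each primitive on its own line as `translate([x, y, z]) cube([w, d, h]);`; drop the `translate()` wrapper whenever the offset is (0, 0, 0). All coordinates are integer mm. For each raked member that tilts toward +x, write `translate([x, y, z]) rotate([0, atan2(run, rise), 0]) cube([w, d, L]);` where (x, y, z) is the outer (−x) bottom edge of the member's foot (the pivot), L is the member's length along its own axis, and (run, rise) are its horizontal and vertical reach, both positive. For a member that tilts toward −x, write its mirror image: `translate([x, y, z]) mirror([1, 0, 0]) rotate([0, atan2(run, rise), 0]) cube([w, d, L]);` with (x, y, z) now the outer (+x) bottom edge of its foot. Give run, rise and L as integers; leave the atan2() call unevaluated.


translate([192, 0, 560]) cube([101, 897, 73]);
translate([0, 80, 0]) rotate([0, atan2(192, 560), 0]) cube([33, 56, 592]);
translate([485, 80, 0]) mirror([1, 0, 0]) rotate([0, atan2(192, 560), 0]) cube([33, 56, 592]);
translate([0, 761, 0]) rotate([0, atan2(192, 560), 0]) cube([33, 56, 592]);
translate([485, 761, 0]) mirror([1, 0, 0]) rotate([0, atan2(192, 560), 0]) cube([33, 56, 592]);


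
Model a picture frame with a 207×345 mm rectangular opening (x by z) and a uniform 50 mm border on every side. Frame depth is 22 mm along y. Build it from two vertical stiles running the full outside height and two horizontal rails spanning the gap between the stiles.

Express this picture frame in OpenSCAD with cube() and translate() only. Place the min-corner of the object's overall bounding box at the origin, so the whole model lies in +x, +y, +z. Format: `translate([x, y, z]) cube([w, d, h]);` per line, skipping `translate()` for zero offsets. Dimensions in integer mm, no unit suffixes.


cube([50, 22, 445]);
translate([257, 0, 0]) cube([50, 22, 445]);
translate([50, 0, 0]) cube([207, 22, 50]);
translate([50, 0, 395]) cube([207, 22, 50]);


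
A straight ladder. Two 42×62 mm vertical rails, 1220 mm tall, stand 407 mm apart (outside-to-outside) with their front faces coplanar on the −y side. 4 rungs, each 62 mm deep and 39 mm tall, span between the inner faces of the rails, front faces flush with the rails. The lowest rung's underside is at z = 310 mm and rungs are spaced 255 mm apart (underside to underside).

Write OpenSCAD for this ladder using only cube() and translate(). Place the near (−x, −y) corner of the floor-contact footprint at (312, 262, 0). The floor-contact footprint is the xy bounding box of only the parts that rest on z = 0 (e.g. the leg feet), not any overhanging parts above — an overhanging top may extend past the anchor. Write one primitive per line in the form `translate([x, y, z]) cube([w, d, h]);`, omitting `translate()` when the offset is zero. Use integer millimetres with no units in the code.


translate([312, 262, 0]) cube([42, 62, 1220]);
translate([677, 262, 0]) cube([42, 62, 1220]);
translate([354, 262, 310]) cube([323, 62, 39]);
translate([354, 262, 565]) cube([323, 62, 39]);
translate([354, 262, 820]) cube([323, 62, 39]);
translate([354, 262, 1075]) cube([323, 62, 39]);


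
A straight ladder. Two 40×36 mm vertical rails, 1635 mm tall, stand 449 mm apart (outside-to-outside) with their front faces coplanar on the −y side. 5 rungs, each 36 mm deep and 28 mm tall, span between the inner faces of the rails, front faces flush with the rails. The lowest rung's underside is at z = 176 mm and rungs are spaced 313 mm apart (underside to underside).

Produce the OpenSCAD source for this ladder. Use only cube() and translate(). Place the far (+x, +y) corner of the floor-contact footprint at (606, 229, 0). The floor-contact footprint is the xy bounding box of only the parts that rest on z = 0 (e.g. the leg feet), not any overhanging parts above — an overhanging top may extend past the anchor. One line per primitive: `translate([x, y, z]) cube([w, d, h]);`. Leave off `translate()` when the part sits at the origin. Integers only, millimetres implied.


translate([157, 193, 0]) cube([40, 36, 1635]);
translate([566, 193, 0]) cube([40, 36, 1635]);
translate([197, 193, 176]) cube([369, 36, 28]);
translate([197, 193, 489]) cube([369, 36, 28]);
translate([197, 193, 802]) cube([369, 36, 28]);
translate([197, 193, 1115]) cube([369, 36, 28]);
translate([197, 193, 1428]) cube([369, 36, 28]);


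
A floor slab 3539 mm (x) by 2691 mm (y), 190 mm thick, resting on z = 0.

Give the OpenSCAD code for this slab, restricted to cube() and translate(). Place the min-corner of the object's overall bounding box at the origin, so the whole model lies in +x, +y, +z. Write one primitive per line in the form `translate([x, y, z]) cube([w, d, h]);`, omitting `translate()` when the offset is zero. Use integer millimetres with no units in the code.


cube([3539, 2691, 190]);


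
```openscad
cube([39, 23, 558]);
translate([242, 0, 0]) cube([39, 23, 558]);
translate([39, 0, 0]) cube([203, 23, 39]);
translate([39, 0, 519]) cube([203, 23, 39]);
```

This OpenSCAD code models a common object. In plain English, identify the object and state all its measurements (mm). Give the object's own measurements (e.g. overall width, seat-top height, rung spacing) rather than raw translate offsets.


A rectangular picture frame lying in the x–z plane (depth along y). The opening is 203 mm wide (x) by 480 mm tall (z), surrounded by a border 39 mm wide on all four sides. The frame is 23 mm deep and is made of two full-height vertical stiles with two horizontal rails fitted between them.


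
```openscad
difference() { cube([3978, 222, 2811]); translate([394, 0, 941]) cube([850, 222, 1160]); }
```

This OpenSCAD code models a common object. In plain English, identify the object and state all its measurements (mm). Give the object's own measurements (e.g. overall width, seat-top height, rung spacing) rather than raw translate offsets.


A wall 3978 mm long (x), 222 mm thick (y), 2811 mm tall, with a rectangular window opening cut through it. The opening is 850 mm wide and 1160 mm tall; its sill is at z = 941 mm and its near (−x) edge is 394 mm from the wall's −x end. The opening passes through the full wall thickness.


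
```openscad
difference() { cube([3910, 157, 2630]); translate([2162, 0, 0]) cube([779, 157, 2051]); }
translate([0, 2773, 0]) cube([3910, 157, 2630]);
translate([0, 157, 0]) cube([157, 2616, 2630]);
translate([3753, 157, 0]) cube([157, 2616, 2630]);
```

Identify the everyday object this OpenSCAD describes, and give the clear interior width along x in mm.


A single room. The interior width is 3596 mm.

Four walls enclosing a rectangle with a door in the front wall — a room. Outside width 3910 minus two 157 mm walls gives 3596 mm.


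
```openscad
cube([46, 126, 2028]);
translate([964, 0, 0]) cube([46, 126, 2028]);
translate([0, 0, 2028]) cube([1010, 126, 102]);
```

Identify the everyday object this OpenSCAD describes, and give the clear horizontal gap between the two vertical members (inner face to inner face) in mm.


A door frame. The clear opening width is 918 mm.

Two 2028 mm tall posts with a header on top — a door frame. The left jamb is 46 mm wide at x = 0; the right jamb starts at x = 964. The clear opening is 964 − 46 = 918 mm.


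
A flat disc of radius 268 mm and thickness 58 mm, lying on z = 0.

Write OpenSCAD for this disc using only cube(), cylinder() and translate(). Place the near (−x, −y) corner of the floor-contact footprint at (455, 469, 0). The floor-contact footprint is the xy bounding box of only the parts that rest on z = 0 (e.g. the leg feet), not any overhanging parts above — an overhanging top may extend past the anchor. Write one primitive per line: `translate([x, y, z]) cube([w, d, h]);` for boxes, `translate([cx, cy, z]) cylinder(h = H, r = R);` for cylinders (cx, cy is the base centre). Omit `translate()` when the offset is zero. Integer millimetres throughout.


translate([723, 737, 0]) cylinder(h = 58, r = 268);


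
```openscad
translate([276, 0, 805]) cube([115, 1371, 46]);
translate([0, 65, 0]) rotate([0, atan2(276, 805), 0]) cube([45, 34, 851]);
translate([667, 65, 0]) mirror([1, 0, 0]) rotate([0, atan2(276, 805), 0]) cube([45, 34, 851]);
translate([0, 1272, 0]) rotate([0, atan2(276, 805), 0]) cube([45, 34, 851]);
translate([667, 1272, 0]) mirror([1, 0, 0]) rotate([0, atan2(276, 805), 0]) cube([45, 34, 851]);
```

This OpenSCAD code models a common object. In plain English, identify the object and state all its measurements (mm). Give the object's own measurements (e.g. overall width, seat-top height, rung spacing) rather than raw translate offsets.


A sawhorse. A 115×1371×46 mm beam (x, y, z) sits on two A-frame leg pairs. Each pair is two raked legs of 45×34 mm section (34 mm along y) splaying symmetrically in x. Each leg rises 805 mm vertically over 276 mm of horizontal reach and is 851 mm long along its own axis. Every leg's outer bottom edge rests on the floor and its outer top edge meets a bottom edge of the beam — the left legs (tilting toward +x) meet the beam's −x bottom edge, the right legs (their mirror images, tilting toward −x) meet its +x bottom edge — so the leg tops tuck under the beam, the beam's underside is 805 mm above the floor, and the feet are 667 mm apart outside-to-outside with the beam centred between them. The two leg pairs are set in 65 mm from either end of the beam.


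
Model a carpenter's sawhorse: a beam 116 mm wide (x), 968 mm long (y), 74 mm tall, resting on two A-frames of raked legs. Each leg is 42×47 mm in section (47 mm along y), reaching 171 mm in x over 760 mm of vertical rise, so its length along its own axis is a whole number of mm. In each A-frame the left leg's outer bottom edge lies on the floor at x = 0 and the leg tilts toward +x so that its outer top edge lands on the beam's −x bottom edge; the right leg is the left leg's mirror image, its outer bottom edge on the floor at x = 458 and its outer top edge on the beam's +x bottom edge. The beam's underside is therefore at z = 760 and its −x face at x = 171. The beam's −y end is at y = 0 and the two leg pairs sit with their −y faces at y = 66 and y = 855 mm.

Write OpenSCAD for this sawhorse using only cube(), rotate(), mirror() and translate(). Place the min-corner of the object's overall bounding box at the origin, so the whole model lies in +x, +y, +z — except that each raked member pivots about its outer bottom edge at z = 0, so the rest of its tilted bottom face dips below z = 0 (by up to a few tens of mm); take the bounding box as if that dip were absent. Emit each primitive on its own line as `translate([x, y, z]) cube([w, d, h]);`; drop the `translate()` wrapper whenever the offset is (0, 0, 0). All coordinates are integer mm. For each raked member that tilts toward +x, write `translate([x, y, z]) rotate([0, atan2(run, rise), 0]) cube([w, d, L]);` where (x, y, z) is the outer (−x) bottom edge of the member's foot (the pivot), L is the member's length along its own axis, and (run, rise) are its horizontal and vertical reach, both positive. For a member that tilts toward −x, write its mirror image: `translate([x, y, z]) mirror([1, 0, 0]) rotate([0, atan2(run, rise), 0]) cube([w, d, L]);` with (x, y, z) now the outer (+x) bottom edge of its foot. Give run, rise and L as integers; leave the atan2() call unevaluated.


translate([171, 0, 760]) cube([116, 968, 74]);
translate([0, 66, 0]) rotate([0, atan2(171, 760), 0]) cube([42, 47, 779]);
translate([458, 66, 0]) mirror([1, 0, 0]) rotate([0, atan2(171, 760), 0]) cube([42, 47, 779]);
translate([0, 855, 0]) rotate([0, atan2(171, 760), 0]) cube([42, 47, 779]);
translate([458, 855, 0]) mirror([1, 0, 0]) rotate([0, atan2(171, 760), 0]) cube([42, 47, 779]);


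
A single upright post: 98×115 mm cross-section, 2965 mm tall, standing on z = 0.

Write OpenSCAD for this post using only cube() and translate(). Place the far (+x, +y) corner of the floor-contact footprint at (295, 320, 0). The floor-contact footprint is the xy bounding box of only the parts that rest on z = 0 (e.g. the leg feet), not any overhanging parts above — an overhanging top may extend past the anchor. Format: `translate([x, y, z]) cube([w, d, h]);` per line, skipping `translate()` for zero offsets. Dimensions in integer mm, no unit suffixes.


translate([197, 205, 0]) cube([98, 115, 2965]);


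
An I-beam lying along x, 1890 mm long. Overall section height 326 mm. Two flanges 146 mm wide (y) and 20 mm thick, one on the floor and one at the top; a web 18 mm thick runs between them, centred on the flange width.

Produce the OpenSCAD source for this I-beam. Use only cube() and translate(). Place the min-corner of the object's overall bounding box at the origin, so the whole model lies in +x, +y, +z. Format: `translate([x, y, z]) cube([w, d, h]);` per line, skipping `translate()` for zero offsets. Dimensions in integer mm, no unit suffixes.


cube([1890, 146, 20]);
translate([0, 64, 20]) cube([1890, 18, 286]);
translate([0, 0, 306]) cube([1890, 146, 20]);


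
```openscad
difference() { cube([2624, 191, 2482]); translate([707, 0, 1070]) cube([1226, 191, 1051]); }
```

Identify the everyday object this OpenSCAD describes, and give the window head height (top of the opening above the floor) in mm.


A wall with a window opening. The window head height is 2121 mm.

A wall with a rectangular opening subtracted — a window. Sill at z = 1070, opening 1051 mm tall, so the head is at 1070 + 1051 = 2121 mm.


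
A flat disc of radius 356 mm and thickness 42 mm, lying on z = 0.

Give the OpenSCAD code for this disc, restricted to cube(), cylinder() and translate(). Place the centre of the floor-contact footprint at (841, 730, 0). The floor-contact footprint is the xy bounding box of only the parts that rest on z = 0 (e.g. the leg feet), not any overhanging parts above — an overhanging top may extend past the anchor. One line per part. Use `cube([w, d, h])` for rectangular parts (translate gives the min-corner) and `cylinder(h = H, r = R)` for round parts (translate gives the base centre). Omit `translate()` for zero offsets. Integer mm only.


translate([841, 730, 0]) cylinder(h = 42, r = 356);


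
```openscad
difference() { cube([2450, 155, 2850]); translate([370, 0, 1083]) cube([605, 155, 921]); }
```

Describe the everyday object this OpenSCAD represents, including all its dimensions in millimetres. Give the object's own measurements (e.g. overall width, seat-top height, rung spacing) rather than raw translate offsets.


A wall 2450 mm long (x), 155 mm thick (y), 2850 mm tall, with a rectangular window opening cut through it. The opening is 605 mm wide and 921 mm tall; its sill is at z = 1083 mm and its near (−x) edge is 370 mm from the wall's −x end. The opening passes through the full wall thickness.


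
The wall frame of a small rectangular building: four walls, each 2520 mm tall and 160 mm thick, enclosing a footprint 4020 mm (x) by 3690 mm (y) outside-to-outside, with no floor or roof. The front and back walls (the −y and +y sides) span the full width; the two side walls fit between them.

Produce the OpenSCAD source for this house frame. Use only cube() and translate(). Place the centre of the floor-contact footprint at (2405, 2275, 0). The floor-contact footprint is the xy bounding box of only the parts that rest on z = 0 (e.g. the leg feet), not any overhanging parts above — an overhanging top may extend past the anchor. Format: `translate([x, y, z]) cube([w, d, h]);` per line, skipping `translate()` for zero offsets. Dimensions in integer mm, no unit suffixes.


translate([395, 430, 0]) cube([4020, 160, 2520]);
translate([395, 3960, 0]) cube([4020, 160, 2520]);
translate([395, 590, 0]) cube([160, 3370, 2520]);
translate([4255, 590, 0]) cube([160, 3370, 2520]);
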